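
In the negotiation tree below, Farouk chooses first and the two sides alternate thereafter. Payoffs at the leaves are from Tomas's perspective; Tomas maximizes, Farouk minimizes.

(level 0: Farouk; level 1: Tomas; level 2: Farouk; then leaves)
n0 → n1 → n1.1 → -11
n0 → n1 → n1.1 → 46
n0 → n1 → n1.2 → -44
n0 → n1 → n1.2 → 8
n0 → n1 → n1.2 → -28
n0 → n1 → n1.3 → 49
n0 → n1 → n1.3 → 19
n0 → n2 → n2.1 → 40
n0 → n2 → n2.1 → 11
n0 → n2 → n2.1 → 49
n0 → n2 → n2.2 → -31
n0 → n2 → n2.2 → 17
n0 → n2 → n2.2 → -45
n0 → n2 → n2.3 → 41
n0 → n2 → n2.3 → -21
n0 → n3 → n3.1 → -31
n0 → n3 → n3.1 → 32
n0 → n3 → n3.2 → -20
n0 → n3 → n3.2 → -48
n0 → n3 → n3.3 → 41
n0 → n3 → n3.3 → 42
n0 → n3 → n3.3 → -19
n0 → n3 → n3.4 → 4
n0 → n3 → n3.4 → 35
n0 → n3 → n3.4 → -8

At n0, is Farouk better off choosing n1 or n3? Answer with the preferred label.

n3

n1.1 (Farouk): min(-11, 46) = -11
n1.2 (Farouk): min(-44, 8, -28) = -44
n1.3 (Farouk): min(49, 19) = 19
n1 (Tomas): max(-11, -44, 19) = 19
n3.1 (Farouk): min(-31, 32) = -31
n3.2 (Farouk): min(-20, -48) = -48
n3.3 (Farouk): min(41, 42, -19) = -19
n3.4 (Farouk): min(4, 35, -8) = -8
n3 (Tomas): max(-31, -48, -19, -8) = -8
Farouk prefers the lower value; n1=19, n3=-8. n3 is better since -8 < 19.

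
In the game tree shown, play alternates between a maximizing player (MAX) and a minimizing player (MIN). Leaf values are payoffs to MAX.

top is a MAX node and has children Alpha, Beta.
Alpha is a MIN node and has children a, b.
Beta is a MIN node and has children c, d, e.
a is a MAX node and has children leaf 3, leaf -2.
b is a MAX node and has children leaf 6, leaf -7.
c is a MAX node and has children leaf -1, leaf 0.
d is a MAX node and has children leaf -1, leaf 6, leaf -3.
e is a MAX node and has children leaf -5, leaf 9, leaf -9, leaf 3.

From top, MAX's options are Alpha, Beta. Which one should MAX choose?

a (MAX): max(3, -2) = 3
b (MAX): max(6, -7) = 6
Alpha (MIN): min(3, 6) = 3
c (MAX): max(-1, 0) = 0
d (MAX): max(-1, 6, -3) = 6
e (MAX): max(-5, 9, -9, 3) = 9
Beta (MIN): min(0, 6, 9) = 0
top (MAX): max(3, 0) = 3
MAX at top wants the highest of {Alpha=3, Beta=0}, so chooses Alpha.

Alpha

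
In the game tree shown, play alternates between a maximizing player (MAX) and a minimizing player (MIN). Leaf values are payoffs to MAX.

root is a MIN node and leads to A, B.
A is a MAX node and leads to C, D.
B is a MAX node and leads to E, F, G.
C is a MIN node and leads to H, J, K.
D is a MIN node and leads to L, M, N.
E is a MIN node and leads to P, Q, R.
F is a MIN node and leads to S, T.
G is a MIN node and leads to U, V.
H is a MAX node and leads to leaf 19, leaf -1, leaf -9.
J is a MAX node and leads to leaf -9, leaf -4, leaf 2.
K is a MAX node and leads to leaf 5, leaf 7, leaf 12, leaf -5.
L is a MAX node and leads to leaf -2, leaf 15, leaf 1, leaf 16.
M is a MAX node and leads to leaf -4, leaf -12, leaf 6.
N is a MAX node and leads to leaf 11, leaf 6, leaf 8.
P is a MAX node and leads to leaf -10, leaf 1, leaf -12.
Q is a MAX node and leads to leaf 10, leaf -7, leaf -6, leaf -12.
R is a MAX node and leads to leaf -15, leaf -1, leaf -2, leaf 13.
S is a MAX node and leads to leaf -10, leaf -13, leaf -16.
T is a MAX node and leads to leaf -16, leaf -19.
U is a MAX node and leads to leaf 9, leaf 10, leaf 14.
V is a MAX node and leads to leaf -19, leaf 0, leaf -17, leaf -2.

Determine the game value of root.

1

H (MAX): max(19, -1, -9) = 19
J (MAX): max(-9, -4, 2) = 2
K (MAX): max(5, 7, 12, -5) = 12
C (MIN): min(19, 2, 12) = 2
L (MAX): max(-2, 15, 1, 16) = 16
M (MAX): max(-4, -12, 6) = 6
N (MAX): max(11, 6, 8) = 11
D (MIN): min(16, 6, 11) = 6
A (MAX): max(2, 6) = 6
P (MAX): max(-10, 1, -12) = 1
Q (MAX): max(10, -7, -6, -12) = 10
R (MAX): max(-15, -1, -2, 13) = 13
E (MIN): min(1, 10, 13) = 1
S (MAX): max(-10, -13, -16) = -10
T (MAX): max(-16, -19) = -16
F (MIN): min(-10, -16) = -16
U (MAX): max(9, 10, 14) = 14
V (MAX): max(-19, 0, -17, -2) = 0
G (MIN): min(14, 0) = 0
B (MAX): max(1, -16, 0) = 1
root (MIN): min(6, 1) = 1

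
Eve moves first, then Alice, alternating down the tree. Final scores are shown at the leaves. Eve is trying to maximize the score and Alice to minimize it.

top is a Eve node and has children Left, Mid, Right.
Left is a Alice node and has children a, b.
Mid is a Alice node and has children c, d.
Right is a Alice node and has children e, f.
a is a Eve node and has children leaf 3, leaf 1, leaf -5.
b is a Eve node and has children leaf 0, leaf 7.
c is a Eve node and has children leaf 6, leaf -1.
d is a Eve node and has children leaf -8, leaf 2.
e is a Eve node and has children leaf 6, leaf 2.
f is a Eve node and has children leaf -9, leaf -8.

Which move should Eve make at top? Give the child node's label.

a (Eve): max(3, 1, -5) = 3
b (Eve): max(0, 7) = 7
Left (Alice): min(3, 7) = 3
c (Eve): max(6, -1) = 6
d (Eve): max(-8, 2) = 2
Mid (Alice): min(6, 2) = 2
e (Eve): max(6, 2) = 6
f (Eve): max(-9, -8) = -8
Right (Alice): min(6, -8) = -8
top (Eve): max(3, 2, -8) = 3
Eve at top wants the highest of {Left=3, Mid=2, Right=-8}, so chooses Left.

Left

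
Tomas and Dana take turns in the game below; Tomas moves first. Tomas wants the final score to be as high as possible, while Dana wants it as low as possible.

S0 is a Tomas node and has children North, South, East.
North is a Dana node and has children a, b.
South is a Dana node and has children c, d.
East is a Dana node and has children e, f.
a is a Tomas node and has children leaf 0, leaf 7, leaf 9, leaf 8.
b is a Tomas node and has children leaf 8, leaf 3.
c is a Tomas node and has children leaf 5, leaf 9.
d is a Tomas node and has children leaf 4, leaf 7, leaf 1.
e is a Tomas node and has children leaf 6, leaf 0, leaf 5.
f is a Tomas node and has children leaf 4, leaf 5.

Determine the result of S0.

a (Tomas): max(0, 7, 9, 8) = 9
b (Tomas): max(8, 3) = 8
North (Dana): min(9, 8) = 8
c (Tomas): max(5, 9) = 9
d (Tomas): max(4, 7, 1) = 7
South (Dana): min(9, 7) = 7
e (Tomas): max(6, 0, 5) = 6
f (Tomas): max(4, 5) = 5
East (Dana): min(6, 5) = 5
S0 (Tomas): max(8, 7, 5) = 8

8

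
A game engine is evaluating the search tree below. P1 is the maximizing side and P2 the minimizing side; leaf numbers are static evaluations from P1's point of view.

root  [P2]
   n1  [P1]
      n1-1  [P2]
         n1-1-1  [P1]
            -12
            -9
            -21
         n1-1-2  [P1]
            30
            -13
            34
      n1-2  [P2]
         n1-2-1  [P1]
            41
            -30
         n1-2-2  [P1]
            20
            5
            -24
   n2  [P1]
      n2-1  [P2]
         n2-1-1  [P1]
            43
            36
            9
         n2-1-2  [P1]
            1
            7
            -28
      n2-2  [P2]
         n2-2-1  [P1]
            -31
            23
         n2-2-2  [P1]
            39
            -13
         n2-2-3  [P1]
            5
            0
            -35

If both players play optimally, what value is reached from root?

7

n1-1-1 (P1): max(-12, -9, -21) = -9
n1-1-2 (P1): max(30, -13, 34) = 34
n1-1 (P2): min(-9, 34) = -9
n1-2-1 (P1): max(41, -30) = 41
n1-2-2 (P1): max(20, 5, -24) = 20
n1-2 (P2): min(41, 20) = 20
n1 (P1): max(-9, 20) = 20
n2-1-1 (P1): max(43, 36, 9) = 43
n2-1-2 (P1): max(1, 7, -28) = 7
n2-1 (P2): min(43, 7) = 7
n2-2-1 (P1): max(-31, 23) = 23
n2-2-2 (P1): max(39, -13) = 39
n2-2-3 (P1): max(5, 0, -35) = 5
n2-2 (P2): min(23, 39, 5) = 5
n2 (P1): max(7, 5) = 7
root (P2): min(20, 7) = 7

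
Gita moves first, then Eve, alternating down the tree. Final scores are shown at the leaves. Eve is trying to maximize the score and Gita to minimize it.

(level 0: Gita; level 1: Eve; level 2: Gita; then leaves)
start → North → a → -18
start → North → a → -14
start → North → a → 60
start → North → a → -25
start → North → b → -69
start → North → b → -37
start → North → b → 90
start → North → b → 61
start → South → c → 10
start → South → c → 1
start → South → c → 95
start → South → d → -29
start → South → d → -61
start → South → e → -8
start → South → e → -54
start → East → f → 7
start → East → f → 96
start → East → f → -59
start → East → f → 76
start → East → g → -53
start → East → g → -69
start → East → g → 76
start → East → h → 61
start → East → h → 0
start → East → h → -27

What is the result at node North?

a (Gita): min(-18, -14, 60, -25) = -25
b (Gita): min(-69, -37, 90, 61) = -69
North (Eve): max(-25, -69) = -25

-25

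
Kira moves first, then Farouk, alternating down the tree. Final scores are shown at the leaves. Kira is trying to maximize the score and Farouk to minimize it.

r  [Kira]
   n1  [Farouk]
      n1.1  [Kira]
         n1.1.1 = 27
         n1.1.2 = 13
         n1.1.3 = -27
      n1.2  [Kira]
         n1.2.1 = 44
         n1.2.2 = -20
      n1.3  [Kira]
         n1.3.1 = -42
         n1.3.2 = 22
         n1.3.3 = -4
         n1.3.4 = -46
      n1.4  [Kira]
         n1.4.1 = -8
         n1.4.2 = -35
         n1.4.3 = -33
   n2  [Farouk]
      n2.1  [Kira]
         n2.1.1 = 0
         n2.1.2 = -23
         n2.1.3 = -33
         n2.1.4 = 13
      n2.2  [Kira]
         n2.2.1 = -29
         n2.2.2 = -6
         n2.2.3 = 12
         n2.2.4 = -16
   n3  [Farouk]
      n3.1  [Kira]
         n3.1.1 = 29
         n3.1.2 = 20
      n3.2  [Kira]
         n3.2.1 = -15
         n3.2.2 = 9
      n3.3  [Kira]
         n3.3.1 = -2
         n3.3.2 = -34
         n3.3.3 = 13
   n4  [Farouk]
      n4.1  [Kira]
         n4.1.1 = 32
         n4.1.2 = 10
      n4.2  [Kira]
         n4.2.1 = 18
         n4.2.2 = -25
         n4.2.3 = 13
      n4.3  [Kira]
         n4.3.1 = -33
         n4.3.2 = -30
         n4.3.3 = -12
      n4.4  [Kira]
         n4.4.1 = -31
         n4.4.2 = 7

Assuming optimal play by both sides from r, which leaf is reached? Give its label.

n1.1 (Kira): max(27, 13, -27) = 27
n1.2 (Kira): max(44, -20) = 44
n1.3 (Kira): max(-42, 22, -4, -46) = 22
n1.4 (Kira): max(-8, -35, -33) = -8
n1 (Farouk): min(27, 44, 22, -8) = -8
n2.1 (Kira): max(0, -23, -33, 13) = 13
n2.2 (Kira): max(-29, -6, 12, -16) = 12
n2 (Farouk): min(13, 12) = 12
n3.1 (Kira): max(29, 20) = 29
n3.2 (Kira): max(-15, 9) = 9
n3.3 (Kira): max(-2, -34, 13) = 13
n3 (Farouk): min(29, 9, 13) = 9
n4.1 (Kira): max(32, 10) = 32
n4.2 (Kira): max(18, -25, 13) = 18
n4.3 (Kira): max(-33, -30, -12) = -12
n4.4 (Kira): max(-31, 7) = 7
n4 (Farouk): min(32, 18, -12, 7) = -12
r (Kira): max(-8, 12, 9, -12) = 12
At r, Kira picks n2 (highest: 12).
At n2, Farouk picks n2.2 (lowest: 12).
At n2.2, Kira picks n2.2.3 (highest: 12).
Terminal value 12.

n2.2.3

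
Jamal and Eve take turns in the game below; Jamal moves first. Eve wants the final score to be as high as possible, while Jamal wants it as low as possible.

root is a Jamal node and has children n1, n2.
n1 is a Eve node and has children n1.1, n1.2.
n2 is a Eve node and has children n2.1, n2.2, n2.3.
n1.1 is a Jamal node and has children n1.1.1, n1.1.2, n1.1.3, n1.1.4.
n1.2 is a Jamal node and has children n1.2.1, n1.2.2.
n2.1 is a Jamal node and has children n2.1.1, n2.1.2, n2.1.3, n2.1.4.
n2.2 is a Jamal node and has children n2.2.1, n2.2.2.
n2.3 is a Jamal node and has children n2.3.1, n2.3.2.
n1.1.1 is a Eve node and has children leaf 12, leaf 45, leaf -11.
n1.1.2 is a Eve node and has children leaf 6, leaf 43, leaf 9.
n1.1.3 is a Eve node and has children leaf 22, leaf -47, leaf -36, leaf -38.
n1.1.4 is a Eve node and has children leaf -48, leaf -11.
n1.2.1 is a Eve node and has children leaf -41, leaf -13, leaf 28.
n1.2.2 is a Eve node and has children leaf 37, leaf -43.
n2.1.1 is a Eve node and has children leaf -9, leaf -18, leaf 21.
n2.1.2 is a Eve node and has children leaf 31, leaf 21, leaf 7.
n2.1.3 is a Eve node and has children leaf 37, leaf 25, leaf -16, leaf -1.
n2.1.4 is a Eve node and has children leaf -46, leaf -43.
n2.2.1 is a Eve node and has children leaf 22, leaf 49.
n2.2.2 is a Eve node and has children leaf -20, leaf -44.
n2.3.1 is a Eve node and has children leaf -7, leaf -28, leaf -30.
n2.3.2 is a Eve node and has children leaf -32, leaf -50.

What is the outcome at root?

n1.1.1 (Eve): max(12, 45, -11) = 45
n1.1.2 (Eve): max(6, 43, 9) = 43
n1.1.3 (Eve): max(22, -47, -36, -38) = 22
n1.1.4 (Eve): max(-48, -11) = -11
n1.1 (Jamal): min(45, 43, 22, -11) = -11
n1.2.1 (Eve): max(-41, -13, 28) = 28
n1.2.2 (Eve): max(37, -43) = 37
n1.2 (Jamal): min(28, 37) = 28
n1 (Eve): max(-11, 28) = 28
n2.1.1 (Eve): max(-9, -18, 21) = 21
n2.1.2 (Eve): max(31, 21, 7) = 31
n2.1.3 (Eve): max(37, 25, -16, -1) = 37
n2.1.4 (Eve): max(-46, -43) = -43
n2.1 (Jamal): min(21, 31, 37, -43) = -43
n2.2.1 (Eve): max(22, 49) = 49
n2.2.2 (Eve): max(-20, -44) = -20
n2.2 (Jamal): min(49, -20) = -20
n2.3.1 (Eve): max(-7, -28, -30) = -7
n2.3.2 (Eve): max(-32, -50) = -32
n2.3 (Jamal): min(-7, -32) = -32
n2 (Eve): max(-43, -20, -32) = -20
root (Jamal): min(28, -20) = -20

-20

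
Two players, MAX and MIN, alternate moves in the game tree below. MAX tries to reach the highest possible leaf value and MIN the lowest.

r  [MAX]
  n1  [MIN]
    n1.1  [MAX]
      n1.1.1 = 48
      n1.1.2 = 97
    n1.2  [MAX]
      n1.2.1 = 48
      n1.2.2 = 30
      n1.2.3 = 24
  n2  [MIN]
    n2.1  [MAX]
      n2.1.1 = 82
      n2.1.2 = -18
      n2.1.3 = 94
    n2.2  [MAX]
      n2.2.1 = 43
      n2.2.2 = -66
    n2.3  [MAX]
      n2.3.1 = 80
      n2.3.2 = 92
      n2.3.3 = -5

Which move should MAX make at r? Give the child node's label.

n1

n1.1 (MAX): max(48, 97) = 97
n1.2 (MAX): max(48, 30, 24) = 48
n1 (MIN): min(97, 48) = 48
n2.1 (MAX): max(82, -18, 94) = 94
n2.2 (MAX): max(43, -66) = 43
n2.3 (MAX): max(80, 92, -5) = 92
n2 (MIN): min(94, 43, 92) = 43
r (MAX): max(48, 43) = 48
MAX at r wants the highest of {n1=48, n2=43}, so chooses n1.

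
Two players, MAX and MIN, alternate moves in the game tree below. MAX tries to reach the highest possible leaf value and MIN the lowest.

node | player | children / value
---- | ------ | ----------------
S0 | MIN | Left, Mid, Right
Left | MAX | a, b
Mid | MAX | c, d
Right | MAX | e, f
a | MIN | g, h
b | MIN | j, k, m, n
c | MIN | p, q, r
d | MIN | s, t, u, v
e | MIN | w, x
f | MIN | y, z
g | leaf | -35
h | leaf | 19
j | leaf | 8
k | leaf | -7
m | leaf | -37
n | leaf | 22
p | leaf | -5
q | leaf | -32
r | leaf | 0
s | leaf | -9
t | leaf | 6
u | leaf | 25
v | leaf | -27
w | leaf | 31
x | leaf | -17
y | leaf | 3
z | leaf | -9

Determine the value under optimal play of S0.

-35

a (MIN): min(-35, 19) = -35
b (MIN): min(8, -7, -37, 22) = -37
Left (MAX): max(-35, -37) = -35
c (MIN): min(-5, -32, 0) = -32
d (MIN): min(-9, 6, 25, -27) = -27
Mid (MAX): max(-32, -27) = -27
e (MIN): min(31, -17) = -17
f (MIN): min(3, -9) = -9
Right (MAX): max(-17, -9) = -9
S0 (MIN): min(-35, -27, -9) = -35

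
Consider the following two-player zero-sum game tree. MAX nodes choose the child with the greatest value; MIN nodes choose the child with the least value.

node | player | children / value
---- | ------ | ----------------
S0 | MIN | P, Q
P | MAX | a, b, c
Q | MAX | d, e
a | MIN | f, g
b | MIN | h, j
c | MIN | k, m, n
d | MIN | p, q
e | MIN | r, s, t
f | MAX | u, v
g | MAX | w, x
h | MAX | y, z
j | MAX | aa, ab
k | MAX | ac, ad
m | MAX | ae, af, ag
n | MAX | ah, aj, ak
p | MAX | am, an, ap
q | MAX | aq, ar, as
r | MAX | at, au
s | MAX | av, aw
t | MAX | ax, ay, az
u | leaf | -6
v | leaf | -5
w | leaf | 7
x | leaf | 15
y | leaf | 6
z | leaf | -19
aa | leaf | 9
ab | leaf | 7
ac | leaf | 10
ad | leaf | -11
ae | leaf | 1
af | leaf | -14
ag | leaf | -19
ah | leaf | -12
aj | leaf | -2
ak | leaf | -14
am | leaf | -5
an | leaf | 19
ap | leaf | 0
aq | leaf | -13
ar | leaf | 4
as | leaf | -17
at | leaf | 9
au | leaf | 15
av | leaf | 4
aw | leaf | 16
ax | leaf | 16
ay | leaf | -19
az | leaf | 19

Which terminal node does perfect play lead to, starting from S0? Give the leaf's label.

f (MAX): max(-6, -5) = -5
g (MAX): max(7, 15) = 15
a (MIN): min(-5, 15) = -5
h (MAX): max(6, -19) = 6
j (MAX): max(9, 7) = 9
b (MIN): min(6, 9) = 6
k (MAX): max(10, -11) = 10
m (MAX): max(1, -14, -19) = 1
n (MAX): max(-12, -2, -14) = -2
c (MIN): min(10, 1, -2) = -2
P (MAX): max(-5, 6, -2) = 6
p (MAX): max(-5, 19, 0) = 19
q (MAX): max(-13, 4, -17) = 4
d (MIN): min(19, 4) = 4
r (MAX): max(9, 15) = 15
s (MAX): max(4, 16) = 16
t (MAX): max(16, -19, 19) = 19
e (MIN): min(15, 16, 19) = 15
Q (MAX): max(4, 15) = 15
S0 (MIN): min(6, 15) = 6
At S0, MIN picks P (lowest: 6).
At P, MAX picks b (highest: 6).
At b, MIN picks h (lowest: 6).
At h, MAX picks y (highest: 6).
Terminal value 6.

y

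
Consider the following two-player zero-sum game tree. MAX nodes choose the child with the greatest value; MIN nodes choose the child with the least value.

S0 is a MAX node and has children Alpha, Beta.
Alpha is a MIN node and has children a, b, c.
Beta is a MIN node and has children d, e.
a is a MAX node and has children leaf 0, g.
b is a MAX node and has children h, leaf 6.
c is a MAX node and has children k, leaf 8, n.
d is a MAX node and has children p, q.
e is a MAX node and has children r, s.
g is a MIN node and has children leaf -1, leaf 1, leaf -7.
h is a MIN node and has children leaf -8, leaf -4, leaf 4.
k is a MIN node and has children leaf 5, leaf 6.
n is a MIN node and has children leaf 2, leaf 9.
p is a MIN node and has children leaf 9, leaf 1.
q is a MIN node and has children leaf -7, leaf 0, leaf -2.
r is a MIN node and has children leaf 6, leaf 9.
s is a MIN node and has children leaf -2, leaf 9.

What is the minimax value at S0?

g (MIN): min(-1, 1, -7) = -7
a (MAX): max(0, -7) = 0
h (MIN): min(-8, -4, 4) = -8
b (MAX): max(-8, 6) = 6
k (MIN): min(5, 6) = 5
n (MIN): min(2, 9) = 2
c (MAX): max(5, 8, 2) = 8
Alpha (MIN): min(0, 6, 8) = 0
p (MIN): min(9, 1) = 1
q (MIN): min(-7, 0, -2) = -7
d (MAX): max(1, -7) = 1
r (MIN): min(6, 9) = 6
s (MIN): min(-2, 9) = -2
e (MAX): max(6, -2) = 6
Beta (MIN): min(1, 6) = 1
S0 (MAX): max(0, 1) = 1

1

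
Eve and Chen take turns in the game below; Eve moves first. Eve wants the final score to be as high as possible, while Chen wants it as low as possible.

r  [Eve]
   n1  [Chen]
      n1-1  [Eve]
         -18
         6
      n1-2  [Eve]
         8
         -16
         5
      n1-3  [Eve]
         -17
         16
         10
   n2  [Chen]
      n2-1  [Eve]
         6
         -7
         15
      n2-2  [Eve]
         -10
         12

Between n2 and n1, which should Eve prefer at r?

n2

n2-1 (Eve): max(6, -7, 15) = 15
n2-2 (Eve): max(-10, 12) = 12
n2 (Chen): min(15, 12) = 12
n1-1 (Eve): max(-18, 6) = 6
n1-2 (Eve): max(8, -16, 5) = 8
n1-3 (Eve): max(-17, 16, 10) = 16
n1 (Chen): min(6, 8, 16) = 6
Eve prefers the higher value; n2=12, n1=6. n2 is better since 12 > 6.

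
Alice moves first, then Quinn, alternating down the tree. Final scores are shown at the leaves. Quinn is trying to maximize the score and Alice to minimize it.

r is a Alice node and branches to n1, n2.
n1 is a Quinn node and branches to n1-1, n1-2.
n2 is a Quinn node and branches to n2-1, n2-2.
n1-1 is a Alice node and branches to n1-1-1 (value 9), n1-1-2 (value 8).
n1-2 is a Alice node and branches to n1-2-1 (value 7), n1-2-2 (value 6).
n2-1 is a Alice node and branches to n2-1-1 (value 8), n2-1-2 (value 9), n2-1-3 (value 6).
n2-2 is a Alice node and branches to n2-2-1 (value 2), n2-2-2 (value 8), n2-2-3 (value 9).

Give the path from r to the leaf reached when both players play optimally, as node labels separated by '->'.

r -> n2 -> n2-1 -> n2-1-3

n1-1 (Alice): min(9, 8) = 8
n1-2 (Alice): min(7, 6) = 6
n1 (Quinn): max(8, 6) = 8
n2-1 (Alice): min(8, 9, 6) = 6
n2-2 (Alice): min(2, 8, 9) = 2
n2 (Quinn): max(6, 2) = 6
r (Alice): min(8, 6) = 6
At r, Alice picks n2 (lowest: 6).
At n2, Quinn picks n2-1 (highest: 6).
At n2-1, Alice picks n2-1-3 (lowest: 6).
Terminal value 6.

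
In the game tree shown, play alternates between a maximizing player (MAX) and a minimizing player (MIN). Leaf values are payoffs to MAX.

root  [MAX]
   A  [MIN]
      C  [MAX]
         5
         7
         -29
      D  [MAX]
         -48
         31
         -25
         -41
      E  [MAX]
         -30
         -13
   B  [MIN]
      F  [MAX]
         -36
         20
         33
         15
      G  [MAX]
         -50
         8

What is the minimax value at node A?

-13

C (MAX): max(5, 7, -29) = 7
D (MAX): max(-48, 31, -25, -41) = 31
E (MAX): max(-30, -13) = -13
A (MIN): min(7, 31, -13) = -13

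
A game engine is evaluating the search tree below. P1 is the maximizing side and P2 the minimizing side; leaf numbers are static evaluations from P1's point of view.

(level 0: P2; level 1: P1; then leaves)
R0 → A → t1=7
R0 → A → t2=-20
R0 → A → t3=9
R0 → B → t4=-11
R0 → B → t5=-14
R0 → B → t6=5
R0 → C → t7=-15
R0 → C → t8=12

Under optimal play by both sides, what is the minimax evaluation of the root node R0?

A (P1): max(7, -20, 9) = 9
B (P1): max(-11, -14, 5) = 5
C (P1): max(-15, 12) = 12
R0 (P2): min(9, 5, 12) = 5

5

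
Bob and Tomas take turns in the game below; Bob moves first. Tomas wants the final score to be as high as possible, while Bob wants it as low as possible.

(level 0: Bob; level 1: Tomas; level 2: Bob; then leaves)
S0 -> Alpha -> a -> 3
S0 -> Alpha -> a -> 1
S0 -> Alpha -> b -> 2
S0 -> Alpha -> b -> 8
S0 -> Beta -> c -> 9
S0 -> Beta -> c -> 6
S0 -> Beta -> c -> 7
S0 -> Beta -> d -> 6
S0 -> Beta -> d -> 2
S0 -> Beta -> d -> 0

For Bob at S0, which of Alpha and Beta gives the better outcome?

a (Bob): min(3, 1) = 1
b (Bob): min(2, 8) = 2
Alpha (Tomas): max(1, 2) = 2
c (Bob): min(9, 6, 7) = 6
d (Bob): min(6, 2, 0) = 0
Beta (Tomas): max(6, 0) = 6
Bob prefers the lower value; Alpha=2, Beta=6. Alpha is better since 2 < 6.

Alpha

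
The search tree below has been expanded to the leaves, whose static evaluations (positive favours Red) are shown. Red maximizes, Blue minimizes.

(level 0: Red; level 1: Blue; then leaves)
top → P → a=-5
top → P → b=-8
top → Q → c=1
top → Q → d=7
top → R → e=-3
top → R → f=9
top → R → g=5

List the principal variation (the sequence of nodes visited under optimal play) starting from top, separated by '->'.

P (Blue): min(-5, -8) = -8
Q (Blue): min(1, 7) = 1
R (Blue): min(-3, 9, 5) = -3
top (Red): max(-8, 1, -3) = 1
At top, Red picks Q (highest: 1).
At Q, Blue picks c (lowest: 1).
Terminal value 1.

top -> Q -> c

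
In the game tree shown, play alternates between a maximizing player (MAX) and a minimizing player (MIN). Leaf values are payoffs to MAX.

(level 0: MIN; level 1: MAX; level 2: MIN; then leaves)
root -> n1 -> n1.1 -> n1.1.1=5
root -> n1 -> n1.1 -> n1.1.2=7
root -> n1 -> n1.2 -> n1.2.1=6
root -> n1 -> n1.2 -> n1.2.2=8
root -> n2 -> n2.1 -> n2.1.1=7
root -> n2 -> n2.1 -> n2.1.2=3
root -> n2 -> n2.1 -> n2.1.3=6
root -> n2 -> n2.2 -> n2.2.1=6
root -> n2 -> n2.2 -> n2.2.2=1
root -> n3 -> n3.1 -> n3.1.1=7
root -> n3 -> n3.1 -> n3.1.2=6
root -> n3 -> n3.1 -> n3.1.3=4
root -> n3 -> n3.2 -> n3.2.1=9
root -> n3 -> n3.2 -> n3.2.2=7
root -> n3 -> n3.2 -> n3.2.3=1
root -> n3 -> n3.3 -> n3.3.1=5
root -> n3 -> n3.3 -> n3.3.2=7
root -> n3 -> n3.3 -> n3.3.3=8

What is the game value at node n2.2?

n2.2 (MIN): min(6, 1) = 1

1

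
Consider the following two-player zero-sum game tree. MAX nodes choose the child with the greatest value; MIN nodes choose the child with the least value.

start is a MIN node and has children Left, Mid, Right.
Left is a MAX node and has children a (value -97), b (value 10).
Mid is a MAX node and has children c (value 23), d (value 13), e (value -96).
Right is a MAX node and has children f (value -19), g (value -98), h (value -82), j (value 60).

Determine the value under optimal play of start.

Left (MAX): max(-97, 10) = 10
Mid (MAX): max(23, 13, -96) = 23
Right (MAX): max(-19, -98, -82, 60) = 60
start (MIN): min(10, 23, 60) = 10

10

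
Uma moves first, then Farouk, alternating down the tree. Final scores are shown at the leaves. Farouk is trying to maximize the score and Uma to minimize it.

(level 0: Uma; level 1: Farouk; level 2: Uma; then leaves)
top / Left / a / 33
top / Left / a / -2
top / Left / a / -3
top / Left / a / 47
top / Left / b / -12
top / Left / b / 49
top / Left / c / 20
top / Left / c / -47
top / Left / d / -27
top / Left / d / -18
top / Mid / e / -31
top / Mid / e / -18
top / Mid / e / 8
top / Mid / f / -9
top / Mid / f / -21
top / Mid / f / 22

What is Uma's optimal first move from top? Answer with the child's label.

a (Uma): min(33, -2, -3, 47) = -3
b (Uma): min(-12, 49) = -12
c (Uma): min(20, -47) = -47
d (Uma): min(-27, -18) = -27
Left (Farouk): max(-3, -12, -47, -27) = -3
e (Uma): min(-31, -18, 8) = -31
f (Uma): min(-9, -21, 22) = -21
Mid (Farouk): max(-31, -21) = -21
top (Uma): min(-3, -21) = -21
Uma at top wants the lowest of {Left=-3, Mid=-21}, so chooses Mid.

Mid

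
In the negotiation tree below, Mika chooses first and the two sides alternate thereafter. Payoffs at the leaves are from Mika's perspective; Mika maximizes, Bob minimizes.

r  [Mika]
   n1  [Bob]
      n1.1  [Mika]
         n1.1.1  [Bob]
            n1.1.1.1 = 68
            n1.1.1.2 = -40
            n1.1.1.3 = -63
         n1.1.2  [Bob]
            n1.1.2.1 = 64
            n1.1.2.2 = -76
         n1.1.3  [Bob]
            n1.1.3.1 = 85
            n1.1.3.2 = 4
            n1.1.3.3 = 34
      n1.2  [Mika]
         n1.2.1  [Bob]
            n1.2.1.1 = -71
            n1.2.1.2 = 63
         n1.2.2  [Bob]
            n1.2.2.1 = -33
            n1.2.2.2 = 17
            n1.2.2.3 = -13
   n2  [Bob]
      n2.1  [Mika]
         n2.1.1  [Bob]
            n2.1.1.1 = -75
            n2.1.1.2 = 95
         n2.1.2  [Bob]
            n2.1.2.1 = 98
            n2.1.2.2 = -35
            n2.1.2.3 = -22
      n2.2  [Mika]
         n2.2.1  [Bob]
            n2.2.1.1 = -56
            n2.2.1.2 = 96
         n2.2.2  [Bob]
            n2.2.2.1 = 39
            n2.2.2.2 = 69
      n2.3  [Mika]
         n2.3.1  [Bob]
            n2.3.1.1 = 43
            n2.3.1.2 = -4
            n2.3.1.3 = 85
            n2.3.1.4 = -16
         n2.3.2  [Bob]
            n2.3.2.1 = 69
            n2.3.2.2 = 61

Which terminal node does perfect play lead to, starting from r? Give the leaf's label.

n1.2.2.1

n1.1.1 (Bob): min(68, -40, -63) = -63
n1.1.2 (Bob): min(64, -76) = -76
n1.1.3 (Bob): min(85, 4, 34) = 4
n1.1 (Mika): max(-63, -76, 4) = 4
n1.2.1 (Bob): min(-71, 63) = -71
n1.2.2 (Bob): min(-33, 17, -13) = -33
n1.2 (Mika): max(-71, -33) = -33
n1 (Bob): min(4, -33) = -33
n2.1.1 (Bob): min(-75, 95) = -75
n2.1.2 (Bob): min(98, -35, -22) = -35
n2.1 (Mika): max(-75, -35) = -35
n2.2.1 (Bob): min(-56, 96) = -56
n2.2.2 (Bob): min(39, 69) = 39
n2.2 (Mika): max(-56, 39) = 39
n2.3.1 (Bob): min(43, -4, 85, -16) = -16
n2.3.2 (Bob): min(69, 61) = 61
n2.3 (Mika): max(-16, 61) = 61
n2 (Bob): min(-35, 39, 61) = -35
r (Mika): max(-33, -35) = -33
At r, Mika picks n1 (highest: -33).
At n1, Bob picks n1.2 (lowest: -33).
At n1.2, Mika picks n1.2.2 (highest: -33).
At n1.2.2, Bob picks n1.2.2.1 (lowest: -33).
Terminal value -33.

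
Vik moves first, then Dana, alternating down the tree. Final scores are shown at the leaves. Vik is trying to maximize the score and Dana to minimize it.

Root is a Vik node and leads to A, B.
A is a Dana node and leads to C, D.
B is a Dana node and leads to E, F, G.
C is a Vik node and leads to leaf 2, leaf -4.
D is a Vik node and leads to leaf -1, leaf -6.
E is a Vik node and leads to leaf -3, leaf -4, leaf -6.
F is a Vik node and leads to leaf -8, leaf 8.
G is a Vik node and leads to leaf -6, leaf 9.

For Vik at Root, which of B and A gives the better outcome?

A

E (Vik): max(-3, -4, -6) = -3
F (Vik): max(-8, 8) = 8
G (Vik): max(-6, 9) = 9
B (Dana): min(-3, 8, 9) = -3
C (Vik): max(2, -4) = 2
D (Vik): max(-1, -6) = -1
A (Dana): min(2, -1) = -1
Vik prefers the higher value; B=-3, A=-1. A is better since -1 > -3.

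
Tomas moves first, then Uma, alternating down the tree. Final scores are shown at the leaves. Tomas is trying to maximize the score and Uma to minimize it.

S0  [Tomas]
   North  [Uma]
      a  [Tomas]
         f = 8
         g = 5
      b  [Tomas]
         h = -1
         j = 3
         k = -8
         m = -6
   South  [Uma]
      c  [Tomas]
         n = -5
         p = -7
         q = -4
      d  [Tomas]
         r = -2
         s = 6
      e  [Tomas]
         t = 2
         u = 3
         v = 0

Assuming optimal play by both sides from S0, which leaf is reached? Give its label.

a (Tomas): max(8, 5) = 8
b (Tomas): max(-1, 3, -8, -6) = 3
North (Uma): min(8, 3) = 3
c (Tomas): max(-5, -7, -4) = -4
d (Tomas): max(-2, 6) = 6
e (Tomas): max(2, 3, 0) = 3
South (Uma): min(-4, 6, 3) = -4
S0 (Tomas): max(3, -4) = 3
At S0, Tomas picks North (highest: 3).
At North, Uma picks b (lowest: 3).
At b, Tomas picks j (highest: 3).
Terminal value 3.

j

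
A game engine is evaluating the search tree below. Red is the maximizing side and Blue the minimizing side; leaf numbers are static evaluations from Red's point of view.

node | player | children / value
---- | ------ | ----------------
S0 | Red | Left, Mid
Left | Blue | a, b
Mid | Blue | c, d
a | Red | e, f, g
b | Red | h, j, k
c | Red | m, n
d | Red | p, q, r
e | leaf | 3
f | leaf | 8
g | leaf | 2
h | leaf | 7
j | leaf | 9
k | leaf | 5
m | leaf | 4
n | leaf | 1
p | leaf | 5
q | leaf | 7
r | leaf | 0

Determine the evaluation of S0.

8

a (Red): max(3, 8, 2) = 8
b (Red): max(7, 9, 5) = 9
Left (Blue): min(8, 9) = 8
c (Red): max(4, 1) = 4
d (Red): max(5, 7, 0) = 7
Mid (Blue): min(4, 7) = 4
S0 (Red): max(8, 4) = 8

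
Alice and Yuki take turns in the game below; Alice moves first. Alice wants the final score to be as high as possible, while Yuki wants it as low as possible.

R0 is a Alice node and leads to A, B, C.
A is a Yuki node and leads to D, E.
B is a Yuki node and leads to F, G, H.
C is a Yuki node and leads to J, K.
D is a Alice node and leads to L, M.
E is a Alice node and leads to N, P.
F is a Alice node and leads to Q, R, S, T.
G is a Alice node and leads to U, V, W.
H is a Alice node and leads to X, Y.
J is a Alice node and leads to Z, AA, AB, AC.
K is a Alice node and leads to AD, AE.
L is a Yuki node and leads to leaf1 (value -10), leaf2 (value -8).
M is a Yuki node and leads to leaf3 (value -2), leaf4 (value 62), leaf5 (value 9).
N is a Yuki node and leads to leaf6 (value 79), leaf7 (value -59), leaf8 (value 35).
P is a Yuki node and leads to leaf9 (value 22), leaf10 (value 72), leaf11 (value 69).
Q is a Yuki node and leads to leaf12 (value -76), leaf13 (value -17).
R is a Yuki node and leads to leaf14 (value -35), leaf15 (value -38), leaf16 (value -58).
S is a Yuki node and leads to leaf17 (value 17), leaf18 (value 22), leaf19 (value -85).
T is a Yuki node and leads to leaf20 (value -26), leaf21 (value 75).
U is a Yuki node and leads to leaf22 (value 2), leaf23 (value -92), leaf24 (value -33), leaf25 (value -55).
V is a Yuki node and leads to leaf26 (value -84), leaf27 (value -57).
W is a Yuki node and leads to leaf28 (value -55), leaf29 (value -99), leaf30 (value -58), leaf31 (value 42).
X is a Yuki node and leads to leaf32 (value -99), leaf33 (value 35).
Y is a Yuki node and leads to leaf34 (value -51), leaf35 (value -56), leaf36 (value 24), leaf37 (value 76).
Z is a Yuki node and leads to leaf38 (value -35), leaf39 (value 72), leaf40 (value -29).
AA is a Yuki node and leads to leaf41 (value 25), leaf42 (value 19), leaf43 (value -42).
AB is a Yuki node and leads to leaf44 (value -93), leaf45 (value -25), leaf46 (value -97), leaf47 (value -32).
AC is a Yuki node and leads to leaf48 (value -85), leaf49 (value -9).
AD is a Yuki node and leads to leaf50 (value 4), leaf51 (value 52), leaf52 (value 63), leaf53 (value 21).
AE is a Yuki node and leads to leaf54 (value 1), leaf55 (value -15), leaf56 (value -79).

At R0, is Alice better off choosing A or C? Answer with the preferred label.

A

L (Yuki): min(-10, -8) = -10
M (Yuki): min(-2, 62, 9) = -2
D (Alice): max(-10, -2) = -2
N (Yuki): min(79, -59, 35) = -59
P (Yuki): min(22, 72, 69) = 22
E (Alice): max(-59, 22) = 22
A (Yuki): min(-2, 22) = -2
Z (Yuki): min(-35, 72, -29) = -35
AA (Yuki): min(25, 19, -42) = -42
AB (Yuki): min(-93, -25, -97, -32) = -97
AC (Yuki): min(-85, -9) = -85
J (Alice): max(-35, -42, -97, -85) = -35
AD (Yuki): min(4, 52, 63, 21) = 4
AE (Yuki): min(1, -15, -79) = -79
K (Alice): max(4, -79) = 4
C (Yuki): min(-35, 4) = -35
Alice prefers the higher value; A=-2, C=-35. A is better since -2 > -35.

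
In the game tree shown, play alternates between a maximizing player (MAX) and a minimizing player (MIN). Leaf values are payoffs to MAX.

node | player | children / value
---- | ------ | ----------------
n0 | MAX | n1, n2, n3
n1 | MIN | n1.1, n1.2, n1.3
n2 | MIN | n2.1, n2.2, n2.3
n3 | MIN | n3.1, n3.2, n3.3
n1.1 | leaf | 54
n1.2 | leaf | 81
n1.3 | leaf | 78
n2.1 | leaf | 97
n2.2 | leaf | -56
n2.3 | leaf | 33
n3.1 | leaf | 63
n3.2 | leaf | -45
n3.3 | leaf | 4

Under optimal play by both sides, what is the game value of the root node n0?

n1 (MIN): min(54, 81, 78) = 54
n2 (MIN): min(97, -56, 33) = -56
n3 (MIN): min(63, -45, 4) = -45
n0 (MAX): max(54, -56, -45) = 54

54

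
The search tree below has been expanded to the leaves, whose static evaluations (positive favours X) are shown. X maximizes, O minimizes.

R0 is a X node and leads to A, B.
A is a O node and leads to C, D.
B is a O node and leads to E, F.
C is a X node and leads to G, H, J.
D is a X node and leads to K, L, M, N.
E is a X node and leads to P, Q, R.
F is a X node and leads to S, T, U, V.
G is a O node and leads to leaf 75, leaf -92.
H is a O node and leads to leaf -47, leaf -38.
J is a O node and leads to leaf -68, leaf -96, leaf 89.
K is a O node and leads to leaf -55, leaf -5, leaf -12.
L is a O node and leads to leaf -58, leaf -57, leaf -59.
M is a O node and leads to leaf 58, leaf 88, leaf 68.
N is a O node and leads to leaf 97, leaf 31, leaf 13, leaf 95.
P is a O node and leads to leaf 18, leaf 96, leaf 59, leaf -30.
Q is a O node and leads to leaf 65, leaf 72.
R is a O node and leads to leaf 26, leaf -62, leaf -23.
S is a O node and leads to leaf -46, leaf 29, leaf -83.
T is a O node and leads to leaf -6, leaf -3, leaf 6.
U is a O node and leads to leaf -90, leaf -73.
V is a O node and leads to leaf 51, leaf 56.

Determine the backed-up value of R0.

51

G (O): min(75, -92) = -92
H (O): min(-47, -38) = -47
J (O): min(-68, -96, 89) = -96
C (X): max(-92, -47, -96) = -47
K (O): min(-55, -5, -12) = -55
L (O): min(-58, -57, -59) = -59
M (O): min(58, 88, 68) = 58
N (O): min(97, 31, 13, 95) = 13
D (X): max(-55, -59, 58, 13) = 58
A (O): min(-47, 58) = -47
P (O): min(18, 96, 59, -30) = -30
Q (O): min(65, 72) = 65
R (O): min(26, -62, -23) = -62
E (X): max(-30, 65, -62) = 65
S (O): min(-46, 29, -83) = -83
T (O): min(-6, -3, 6) = -6
U (O): min(-90, -73) = -90
V (O): min(51, 56) = 51
F (X): max(-83, -6, -90, 51) = 51
B (O): min(65, 51) = 51
R0 (X): max(-47, 51) = 51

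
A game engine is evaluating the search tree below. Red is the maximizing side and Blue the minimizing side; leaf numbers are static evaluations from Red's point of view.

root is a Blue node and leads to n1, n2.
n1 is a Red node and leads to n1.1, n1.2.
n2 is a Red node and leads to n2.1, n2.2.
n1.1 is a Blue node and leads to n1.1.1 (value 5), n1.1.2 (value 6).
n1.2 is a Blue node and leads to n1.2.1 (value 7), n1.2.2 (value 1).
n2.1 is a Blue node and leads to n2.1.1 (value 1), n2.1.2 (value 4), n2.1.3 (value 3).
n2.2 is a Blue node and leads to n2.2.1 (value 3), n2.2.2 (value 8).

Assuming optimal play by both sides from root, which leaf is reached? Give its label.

n2.2.1

n1.1 (Blue): min(5, 6) = 5
n1.2 (Blue): min(7, 1) = 1
n1 (Red): max(5, 1) = 5
n2.1 (Blue): min(1, 4, 3) = 1
n2.2 (Blue): min(3, 8) = 3
n2 (Red): max(1, 3) = 3
root (Blue): min(5, 3) = 3
At root, Blue picks n2 (lowest: 3).
At n2, Red picks n2.2 (highest: 3).
At n2.2, Blue picks n2.2.1 (lowest: 3).
Terminal value 3.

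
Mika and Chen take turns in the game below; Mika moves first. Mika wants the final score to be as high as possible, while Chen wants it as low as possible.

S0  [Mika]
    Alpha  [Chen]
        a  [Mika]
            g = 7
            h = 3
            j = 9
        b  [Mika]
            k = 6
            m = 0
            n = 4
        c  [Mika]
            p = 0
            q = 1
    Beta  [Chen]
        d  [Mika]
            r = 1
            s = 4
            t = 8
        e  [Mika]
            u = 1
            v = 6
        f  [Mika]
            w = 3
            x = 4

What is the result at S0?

4

a (Mika): max(7, 3, 9) = 9
b (Mika): max(6, 0, 4) = 6
c (Mika): max(0, 1) = 1
Alpha (Chen): min(9, 6, 1) = 1
d (Mika): max(1, 4, 8) = 8
e (Mika): max(1, 6) = 6
f (Mika): max(3, 4) = 4
Beta (Chen): min(8, 6, 4) = 4
S0 (Mika): max(1, 4) = 4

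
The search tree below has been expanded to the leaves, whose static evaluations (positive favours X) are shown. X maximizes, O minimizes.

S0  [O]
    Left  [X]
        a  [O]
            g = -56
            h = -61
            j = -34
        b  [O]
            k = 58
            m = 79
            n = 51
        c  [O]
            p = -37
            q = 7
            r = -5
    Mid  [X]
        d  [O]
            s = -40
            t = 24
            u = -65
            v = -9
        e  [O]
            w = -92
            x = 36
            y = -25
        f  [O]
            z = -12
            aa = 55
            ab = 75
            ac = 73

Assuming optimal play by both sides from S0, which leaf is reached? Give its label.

z

a (O): min(-56, -61, -34) = -61
b (O): min(58, 79, 51) = 51
c (O): min(-37, 7, -5) = -37
Left (X): max(-61, 51, -37) = 51
d (O): min(-40, 24, -65, -9) = -65
e (O): min(-92, 36, -25) = -92
f (O): min(-12, 55, 75, 73) = -12
Mid (X): max(-65, -92, -12) = -12
S0 (O): min(51, -12) = -12
At S0, O picks Mid (lowest: -12).
At Mid, X picks f (highest: -12).
At f, O picks z (lowest: -12).
Terminal value -12.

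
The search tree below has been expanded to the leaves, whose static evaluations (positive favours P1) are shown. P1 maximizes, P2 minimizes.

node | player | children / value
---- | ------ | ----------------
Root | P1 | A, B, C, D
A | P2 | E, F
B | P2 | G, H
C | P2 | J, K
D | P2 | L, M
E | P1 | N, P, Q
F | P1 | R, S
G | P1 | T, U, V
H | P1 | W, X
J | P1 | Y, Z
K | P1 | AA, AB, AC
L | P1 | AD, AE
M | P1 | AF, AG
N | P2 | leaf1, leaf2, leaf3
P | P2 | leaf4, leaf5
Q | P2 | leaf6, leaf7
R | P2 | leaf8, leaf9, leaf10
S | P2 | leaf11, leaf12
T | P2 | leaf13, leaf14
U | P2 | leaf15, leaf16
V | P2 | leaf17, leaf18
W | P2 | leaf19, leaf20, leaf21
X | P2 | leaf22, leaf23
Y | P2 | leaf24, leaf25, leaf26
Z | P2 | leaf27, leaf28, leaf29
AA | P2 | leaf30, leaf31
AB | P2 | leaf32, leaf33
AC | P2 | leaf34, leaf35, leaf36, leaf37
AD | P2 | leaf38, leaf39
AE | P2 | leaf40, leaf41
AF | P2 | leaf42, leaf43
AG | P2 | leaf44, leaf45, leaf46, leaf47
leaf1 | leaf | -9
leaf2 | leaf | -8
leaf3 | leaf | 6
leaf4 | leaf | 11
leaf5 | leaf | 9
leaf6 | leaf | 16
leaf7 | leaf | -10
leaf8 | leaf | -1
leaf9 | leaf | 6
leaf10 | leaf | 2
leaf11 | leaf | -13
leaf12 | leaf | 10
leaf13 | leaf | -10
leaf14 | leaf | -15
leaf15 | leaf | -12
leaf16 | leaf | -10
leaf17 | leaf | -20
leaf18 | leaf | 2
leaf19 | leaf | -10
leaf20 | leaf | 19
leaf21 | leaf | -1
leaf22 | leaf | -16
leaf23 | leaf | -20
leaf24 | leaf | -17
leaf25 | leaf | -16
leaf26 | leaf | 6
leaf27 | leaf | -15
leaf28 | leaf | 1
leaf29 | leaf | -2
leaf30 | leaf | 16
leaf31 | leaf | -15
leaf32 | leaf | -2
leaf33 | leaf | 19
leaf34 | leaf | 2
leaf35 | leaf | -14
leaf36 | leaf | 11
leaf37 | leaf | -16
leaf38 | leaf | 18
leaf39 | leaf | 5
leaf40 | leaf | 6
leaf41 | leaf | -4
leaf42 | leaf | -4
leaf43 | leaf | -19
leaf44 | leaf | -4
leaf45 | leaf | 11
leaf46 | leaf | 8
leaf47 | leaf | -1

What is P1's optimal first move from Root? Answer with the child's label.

A

N (P2): min(-9, -8, 6) = -9
P (P2): min(11, 9) = 9
Q (P2): min(16, -10) = -10
E (P1): max(-9, 9, -10) = 9
R (P2): min(-1, 6, 2) = -1
S (P2): min(-13, 10) = -13
F (P1): max(-1, -13) = -1
A (P2): min(9, -1) = -1
T (P2): min(-10, -15) = -15
U (P2): min(-12, -10) = -12
V (P2): min(-20, 2) = -20
G (P1): max(-15, -12, -20) = -12
W (P2): min(-10, 19, -1) = -10
X (P2): min(-16, -20) = -20
H (P1): max(-10, -20) = -10
B (P2): min(-12, -10) = -12
Y (P2): min(-17, -16, 6) = -17
Z (P2): min(-15, 1, -2) = -15
J (P1): max(-17, -15) = -15
AA (P2): min(16, -15) = -15
AB (P2): min(-2, 19) = -2
AC (P2): min(2, -14, 11, -16) = -16
K (P1): max(-15, -2, -16) = -2
C (P2): min(-15, -2) = -15
AD (P2): min(18, 5) = 5
AE (P2): min(6, -4) = -4
L (P1): max(5, -4) = 5
AF (P2): min(-4, -19) = -19
AG (P2): min(-4, 11, 8, -1) = -4
M (P1): max(-19, -4) = -4
D (P2): min(5, -4) = -4
Root (P1): max(-1, -12, -15, -4) = -1
P1 at Root wants the highest of {A=-1, B=-12, C=-15, D=-4}, so chooses A.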